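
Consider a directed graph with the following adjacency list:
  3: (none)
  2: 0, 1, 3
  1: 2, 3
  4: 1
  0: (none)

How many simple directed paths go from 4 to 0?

1

4→1→2→0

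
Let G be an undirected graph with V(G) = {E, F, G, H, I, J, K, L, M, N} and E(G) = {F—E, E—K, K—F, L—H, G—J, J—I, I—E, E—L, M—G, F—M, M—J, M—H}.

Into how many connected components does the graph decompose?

2

From E: component {E, F, G, H, I, J, K, L, M}.
From N: component {N}.
That's 2 components.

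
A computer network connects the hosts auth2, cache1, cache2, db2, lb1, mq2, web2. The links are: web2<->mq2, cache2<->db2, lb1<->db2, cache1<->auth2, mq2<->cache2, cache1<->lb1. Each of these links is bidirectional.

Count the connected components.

From auth2: component {auth2, cache1, cache2, db2, lb1, mq2, web2}.
That's 1 component.

1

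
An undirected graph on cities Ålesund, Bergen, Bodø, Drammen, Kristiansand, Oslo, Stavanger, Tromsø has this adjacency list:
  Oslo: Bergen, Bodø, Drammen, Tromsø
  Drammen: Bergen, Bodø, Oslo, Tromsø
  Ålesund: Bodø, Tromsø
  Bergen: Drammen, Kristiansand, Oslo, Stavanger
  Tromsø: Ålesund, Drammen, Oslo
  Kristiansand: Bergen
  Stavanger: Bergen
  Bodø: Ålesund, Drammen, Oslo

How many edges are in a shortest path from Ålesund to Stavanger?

4

Distance 0: Ålesund.
Distance 1: Bodø, Tromsø.
Distance 2: Drammen, Oslo.
Distance 3: Bergen.
Distance 4: Kristiansand, Stavanger — contains Stavanger.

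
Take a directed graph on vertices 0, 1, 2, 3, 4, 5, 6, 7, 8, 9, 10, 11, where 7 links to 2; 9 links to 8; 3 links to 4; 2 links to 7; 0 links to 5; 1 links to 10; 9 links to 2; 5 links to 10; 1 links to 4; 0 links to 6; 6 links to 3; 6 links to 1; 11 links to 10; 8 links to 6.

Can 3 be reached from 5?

Explore from 5.
Distance 1: reach 10.
The search from 5 is exhausted; no directed path reaches 3.

No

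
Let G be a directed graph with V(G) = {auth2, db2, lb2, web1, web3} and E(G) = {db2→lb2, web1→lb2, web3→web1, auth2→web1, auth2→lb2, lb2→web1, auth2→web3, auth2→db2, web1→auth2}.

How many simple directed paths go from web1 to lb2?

web1→auth2→db2→lb2
web1→auth2→lb2
web1→lb2

3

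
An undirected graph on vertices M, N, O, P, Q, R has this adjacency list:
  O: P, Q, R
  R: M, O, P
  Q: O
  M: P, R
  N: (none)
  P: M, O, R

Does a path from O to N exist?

Explore from O.
Distance 1: reach P, Q, R.
Distance 2: reach M.
The search is exhausted without reaching N; it lies in a different component.

No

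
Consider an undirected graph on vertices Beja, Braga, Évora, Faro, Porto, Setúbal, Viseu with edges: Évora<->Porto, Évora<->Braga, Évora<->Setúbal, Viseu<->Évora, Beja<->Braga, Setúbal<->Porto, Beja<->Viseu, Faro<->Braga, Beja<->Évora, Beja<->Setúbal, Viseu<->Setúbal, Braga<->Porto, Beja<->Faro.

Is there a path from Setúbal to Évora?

Explore from Setúbal.
Distance 1: reach Beja, Évora, Porto, Viseu.
Found Évora.

Yes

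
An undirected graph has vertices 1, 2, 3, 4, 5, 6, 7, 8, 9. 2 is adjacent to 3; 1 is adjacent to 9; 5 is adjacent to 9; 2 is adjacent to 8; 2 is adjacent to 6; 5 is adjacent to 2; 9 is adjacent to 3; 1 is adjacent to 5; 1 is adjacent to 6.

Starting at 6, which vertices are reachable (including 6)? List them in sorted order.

Start at 6.
Its neighbours: 1, 2.
Then their neighbours: 3, 5, 8, 9.
Nothing further is reachable.

1, 2, 3, 5, 6, 8, 9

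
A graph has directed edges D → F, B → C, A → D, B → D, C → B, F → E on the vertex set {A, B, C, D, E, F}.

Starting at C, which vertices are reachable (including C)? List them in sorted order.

Start at C.
Its neighbours: B.
Then their neighbours: D.
Then next layer: F.
Then next layer: E.
Nothing further is reachable.

B, C, D, E, F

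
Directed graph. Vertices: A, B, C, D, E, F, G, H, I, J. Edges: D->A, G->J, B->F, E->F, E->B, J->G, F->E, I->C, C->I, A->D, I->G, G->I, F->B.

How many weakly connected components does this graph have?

From A: component {A, D}.
From B: component {B, E, F}.
From C: component {C, G, I, J}.
From H: component {H}.
That's 4 components.

4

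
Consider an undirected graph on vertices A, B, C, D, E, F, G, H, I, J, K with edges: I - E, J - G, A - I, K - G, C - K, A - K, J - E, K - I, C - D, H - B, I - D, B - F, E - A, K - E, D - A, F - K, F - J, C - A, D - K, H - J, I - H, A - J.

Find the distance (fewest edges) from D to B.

Distance 0: D.
Distance 1: A, C, I, K.
Distance 2: E, F, G, H, J.
Distance 3: B — contains B.

3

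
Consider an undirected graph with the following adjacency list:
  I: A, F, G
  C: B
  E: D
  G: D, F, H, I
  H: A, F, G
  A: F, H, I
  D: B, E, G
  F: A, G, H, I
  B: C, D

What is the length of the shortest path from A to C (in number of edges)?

5

Distance 0: A.
Distance 1: F, H, I.
Distance 2: G.
Distance 3: D.
Distance 4: B, E.
Distance 5: C — contains C.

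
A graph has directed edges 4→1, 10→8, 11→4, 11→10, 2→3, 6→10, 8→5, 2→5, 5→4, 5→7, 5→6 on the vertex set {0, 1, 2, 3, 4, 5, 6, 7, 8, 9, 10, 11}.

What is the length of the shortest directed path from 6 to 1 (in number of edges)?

5

Distance 0: 6.
Distance 1: 10.
Distance 2: 8.
Distance 3: 5.
Distance 4: 4, 7.
Distance 5: 1 — contains 1.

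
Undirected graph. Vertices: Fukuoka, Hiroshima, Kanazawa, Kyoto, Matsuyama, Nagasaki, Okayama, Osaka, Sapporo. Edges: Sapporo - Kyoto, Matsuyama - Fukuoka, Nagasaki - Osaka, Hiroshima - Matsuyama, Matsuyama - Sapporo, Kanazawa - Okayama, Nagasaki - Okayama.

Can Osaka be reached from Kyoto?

Explore from Kyoto.
Distance 1: reach Sapporo.
Distance 2: reach Matsuyama.
Distance 3: reach Fukuoka, Hiroshima.
The search is exhausted without reaching Osaka; it lies in a different component.

No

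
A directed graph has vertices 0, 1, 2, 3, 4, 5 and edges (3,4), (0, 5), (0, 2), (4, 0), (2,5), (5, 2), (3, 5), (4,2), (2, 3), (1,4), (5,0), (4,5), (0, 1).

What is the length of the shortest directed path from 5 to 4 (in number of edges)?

Distance 0: 5.
Distance 1: 0, 2.
Distance 2: 1, 3.
Distance 3: 4 — contains 4.

3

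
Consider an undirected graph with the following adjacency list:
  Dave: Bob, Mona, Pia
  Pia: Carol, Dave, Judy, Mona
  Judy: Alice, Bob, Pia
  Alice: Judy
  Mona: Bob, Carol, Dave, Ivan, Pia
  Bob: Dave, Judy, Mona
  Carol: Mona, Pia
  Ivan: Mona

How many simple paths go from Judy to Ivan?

Judy–Bob–Dave–Mona–Ivan
Judy–Bob–Dave–Pia–Carol–Mona–Ivan
Judy–Bob–Dave–Pia–Mona–Ivan
Judy–Bob–Mona–Ivan
Judy–Pia–Carol–Mona–Ivan
Judy–Pia–Dave–Bob–Mona–Ivan
Judy–Pia–Dave–Mona–Ivan
Judy–Pia–Mona–Ivan

8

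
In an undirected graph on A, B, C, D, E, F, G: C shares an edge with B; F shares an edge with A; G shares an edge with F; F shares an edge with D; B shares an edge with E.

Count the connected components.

2

From A: component {A, D, F, G}.
From B: component {B, C, E}.
That's 2 components.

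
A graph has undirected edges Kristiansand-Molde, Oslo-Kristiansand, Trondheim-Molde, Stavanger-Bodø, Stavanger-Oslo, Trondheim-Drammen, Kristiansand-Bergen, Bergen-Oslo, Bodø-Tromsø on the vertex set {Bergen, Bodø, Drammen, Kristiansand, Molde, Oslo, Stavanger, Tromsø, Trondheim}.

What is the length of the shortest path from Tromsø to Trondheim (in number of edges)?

6

Distance 0: Tromsø.
Distance 1: Bodø.
Distance 2: Stavanger.
Distance 3: Oslo.
Distance 4: Bergen, Kristiansand.
Distance 5: Molde.
Distance 6: Trondheim — contains Trondheim.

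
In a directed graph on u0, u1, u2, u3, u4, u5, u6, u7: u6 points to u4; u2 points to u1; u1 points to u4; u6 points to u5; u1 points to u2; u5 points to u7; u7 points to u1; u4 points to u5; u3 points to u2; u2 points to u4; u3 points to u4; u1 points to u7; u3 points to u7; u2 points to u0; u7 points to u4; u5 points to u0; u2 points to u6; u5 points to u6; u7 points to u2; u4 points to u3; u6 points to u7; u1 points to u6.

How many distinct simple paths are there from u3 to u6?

20

u3→u2→u1→u4→u5→u6
u3→u2→u1→u6
u3→u2→u1→u7→u4→u5→u6
u3→u2→u4→u5→u6
u3→u2→u4→u5→u7→u1→u6
u3→u2→u6
u3→u4→u5→u6
u3→u4→u5→u7→u1→u2→u6
... and 12 more.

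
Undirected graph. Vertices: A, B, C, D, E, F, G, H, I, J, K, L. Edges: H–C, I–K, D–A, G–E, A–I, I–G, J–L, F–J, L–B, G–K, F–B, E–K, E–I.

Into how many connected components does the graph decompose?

3

From A: component {A, D, E, G, I, K}.
From B: component {B, F, J, L}.
From C: component {C, H}.
That's 3 components.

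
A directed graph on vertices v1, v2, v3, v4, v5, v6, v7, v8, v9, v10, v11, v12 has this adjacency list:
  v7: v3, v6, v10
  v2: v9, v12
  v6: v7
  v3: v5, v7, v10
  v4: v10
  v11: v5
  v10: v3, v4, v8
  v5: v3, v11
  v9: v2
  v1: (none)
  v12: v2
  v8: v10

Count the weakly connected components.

From v1: component {v1}.
From v2: component {v2, v9, v12}.
From v3: component {v3, v4, v5, v6, v7, v8, v10, v11}.
That's 3 components.

3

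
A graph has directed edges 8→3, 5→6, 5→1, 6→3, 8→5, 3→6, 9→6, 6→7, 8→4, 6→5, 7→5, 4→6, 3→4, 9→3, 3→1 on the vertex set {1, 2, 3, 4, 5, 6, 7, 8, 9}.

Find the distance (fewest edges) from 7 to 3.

3

Distance 0: 7.
Distance 1: 5.
Distance 2: 1, 6.
Distance 3: 3 — contains 3.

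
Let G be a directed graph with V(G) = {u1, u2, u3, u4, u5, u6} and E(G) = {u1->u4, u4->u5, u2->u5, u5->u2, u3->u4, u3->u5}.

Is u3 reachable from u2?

Explore from u2.
Distance 1: reach u5.
The search from u2 is exhausted; no directed path reaches u3.

No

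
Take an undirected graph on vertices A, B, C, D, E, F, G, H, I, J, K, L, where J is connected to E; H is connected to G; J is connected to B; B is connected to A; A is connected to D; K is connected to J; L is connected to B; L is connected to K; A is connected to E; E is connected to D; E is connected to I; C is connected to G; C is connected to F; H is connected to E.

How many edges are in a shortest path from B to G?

4

Distance 0: B.
Distance 1: A, J, L.
Distance 2: D, E, K.
Distance 3: H, I.
Distance 4: G — contains G.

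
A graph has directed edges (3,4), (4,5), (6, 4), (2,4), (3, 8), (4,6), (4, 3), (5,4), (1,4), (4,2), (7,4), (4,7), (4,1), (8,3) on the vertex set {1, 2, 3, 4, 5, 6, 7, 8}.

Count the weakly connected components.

1

From 1: component {1, 2, 3, 4, 5, 6, 7, 8}.
That's 1 component.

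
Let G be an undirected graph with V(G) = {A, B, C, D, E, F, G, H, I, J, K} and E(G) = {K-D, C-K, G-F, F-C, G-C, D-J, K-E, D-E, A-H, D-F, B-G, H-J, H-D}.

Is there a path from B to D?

Yes

Explore from B.
Distance 1: reach G.
Distance 2: reach C, F.
Distance 3: reach D, K.
Found D.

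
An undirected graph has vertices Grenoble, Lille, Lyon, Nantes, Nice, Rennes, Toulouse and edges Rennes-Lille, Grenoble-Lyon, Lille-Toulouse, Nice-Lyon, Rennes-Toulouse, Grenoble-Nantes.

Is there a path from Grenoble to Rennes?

Explore from Grenoble.
Distance 1: reach Lyon, Nantes.
Distance 2: reach Nice.
The search is exhausted without reaching Rennes; it lies in a different component.

No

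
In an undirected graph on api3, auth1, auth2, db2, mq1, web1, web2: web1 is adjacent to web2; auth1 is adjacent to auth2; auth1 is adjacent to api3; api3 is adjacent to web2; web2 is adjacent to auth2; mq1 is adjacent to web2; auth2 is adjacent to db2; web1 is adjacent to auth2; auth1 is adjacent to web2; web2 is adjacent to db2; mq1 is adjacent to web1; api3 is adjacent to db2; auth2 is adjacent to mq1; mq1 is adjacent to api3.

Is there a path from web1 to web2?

Explore from web1.
Distance 1: reach auth2, mq1, web2.
Found web2.

Yes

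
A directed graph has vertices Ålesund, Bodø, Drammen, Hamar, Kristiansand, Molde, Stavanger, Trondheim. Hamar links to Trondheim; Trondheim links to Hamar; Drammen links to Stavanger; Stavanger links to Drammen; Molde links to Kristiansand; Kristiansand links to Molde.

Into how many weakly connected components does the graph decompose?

5

From Ålesund: component {Ålesund}.
From Bodø: component {Bodø}.
From Drammen: component {Drammen, Stavanger}.
From Hamar: component {Hamar, Trondheim}.
From Kristiansand: component {Kristiansand, Molde}.
That's 5 components.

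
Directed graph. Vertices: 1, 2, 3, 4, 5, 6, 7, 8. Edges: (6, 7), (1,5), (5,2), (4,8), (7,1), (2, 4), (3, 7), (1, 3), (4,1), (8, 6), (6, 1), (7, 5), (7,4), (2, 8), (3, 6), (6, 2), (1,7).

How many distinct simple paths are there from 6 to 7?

6→1→3→7
6→1→7
6→2→4→1→3→7
6→2→4→1→7
6→7

5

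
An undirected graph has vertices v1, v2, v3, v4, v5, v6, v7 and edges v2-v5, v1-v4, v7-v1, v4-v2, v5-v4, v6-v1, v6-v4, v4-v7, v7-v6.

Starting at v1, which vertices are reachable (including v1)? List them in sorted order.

v1, v2, v4, v5, v6, v7

Start at v1.
Its neighbours: v4, v6, v7.
Then their neighbours: v2, v5.
Nothing further is reachable.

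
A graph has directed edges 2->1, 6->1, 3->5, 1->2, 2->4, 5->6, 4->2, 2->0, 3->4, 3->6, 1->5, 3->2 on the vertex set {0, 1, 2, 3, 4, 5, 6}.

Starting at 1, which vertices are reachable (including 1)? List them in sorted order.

0, 1, 2, 4, 5, 6

Start at 1.
Its neighbours: 2, 5.
Then their neighbours: 0, 4, 6.
Nothing further is reachable.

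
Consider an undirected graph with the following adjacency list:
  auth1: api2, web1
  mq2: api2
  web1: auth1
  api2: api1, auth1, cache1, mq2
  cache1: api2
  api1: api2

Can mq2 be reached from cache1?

Explore from cache1.
Distance 1: reach api2.
Distance 2: reach api1, auth1, mq2.
Found mq2.

Yes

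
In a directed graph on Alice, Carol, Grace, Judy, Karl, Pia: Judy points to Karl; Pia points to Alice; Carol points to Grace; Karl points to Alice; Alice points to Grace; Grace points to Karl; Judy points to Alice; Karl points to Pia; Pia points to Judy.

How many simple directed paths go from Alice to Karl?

Alice→Grace→Karl

1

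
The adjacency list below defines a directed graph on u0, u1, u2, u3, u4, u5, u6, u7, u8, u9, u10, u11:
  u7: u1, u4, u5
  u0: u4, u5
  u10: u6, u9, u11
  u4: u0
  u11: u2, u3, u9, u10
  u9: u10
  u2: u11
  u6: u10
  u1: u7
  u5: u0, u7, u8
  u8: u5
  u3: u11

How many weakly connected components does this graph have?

From u0: component {u0, u1, u4, u5, u7, u8}.
From u2: component {u2, u3, u6, u9, u10, u11}.
That's 2 components.

2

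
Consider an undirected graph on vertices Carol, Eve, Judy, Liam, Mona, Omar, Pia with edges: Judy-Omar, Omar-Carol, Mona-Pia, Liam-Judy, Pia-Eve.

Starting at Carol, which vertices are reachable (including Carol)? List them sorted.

Start at Carol.
Its neighbours: Omar.
Then their neighbours: Judy.
Then next layer: Liam.
Nothing further is reachable.

Carol, Judy, Liam, Omar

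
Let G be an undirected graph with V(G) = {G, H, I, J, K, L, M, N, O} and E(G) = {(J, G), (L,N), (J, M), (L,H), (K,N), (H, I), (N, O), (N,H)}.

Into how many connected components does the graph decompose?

2

From G: component {G, J, M}.
From H: component {H, I, K, L, N, O}.
That's 2 components.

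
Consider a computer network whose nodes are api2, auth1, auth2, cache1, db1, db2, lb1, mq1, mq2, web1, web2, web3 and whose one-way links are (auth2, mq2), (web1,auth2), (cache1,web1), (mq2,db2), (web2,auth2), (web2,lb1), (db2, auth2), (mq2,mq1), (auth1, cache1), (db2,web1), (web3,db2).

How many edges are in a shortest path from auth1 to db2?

5

Distance 0: auth1.
Distance 1: cache1.
Distance 2: web1.
Distance 3: auth2.
Distance 4: mq2.
Distance 5: db2, mq1 — contains db2.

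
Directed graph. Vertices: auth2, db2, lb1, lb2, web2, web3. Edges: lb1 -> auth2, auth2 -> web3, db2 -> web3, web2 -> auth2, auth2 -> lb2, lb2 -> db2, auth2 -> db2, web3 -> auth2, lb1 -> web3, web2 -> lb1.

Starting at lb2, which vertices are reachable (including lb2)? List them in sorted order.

auth2, db2, lb2, web3

Start at lb2.
Its neighbours: db2.
Then their neighbours: web3.
Then next layer: auth2.
Nothing further is reachable.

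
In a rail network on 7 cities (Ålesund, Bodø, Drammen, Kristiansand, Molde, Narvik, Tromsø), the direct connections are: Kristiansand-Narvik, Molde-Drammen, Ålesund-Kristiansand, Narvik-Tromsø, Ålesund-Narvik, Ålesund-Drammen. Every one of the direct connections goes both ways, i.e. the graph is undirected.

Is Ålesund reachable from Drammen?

Explore from Drammen.
Distance 1: reach Ålesund, Molde.
Found Ålesund.

Yes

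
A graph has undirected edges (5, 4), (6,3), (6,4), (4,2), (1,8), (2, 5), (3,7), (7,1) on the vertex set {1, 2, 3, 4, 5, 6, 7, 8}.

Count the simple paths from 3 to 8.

3–7–1–8

1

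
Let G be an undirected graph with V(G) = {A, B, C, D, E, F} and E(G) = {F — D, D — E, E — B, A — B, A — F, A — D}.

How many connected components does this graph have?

2

From A: component {A, B, D, E, F}.
From C: component {C}.
That's 2 components.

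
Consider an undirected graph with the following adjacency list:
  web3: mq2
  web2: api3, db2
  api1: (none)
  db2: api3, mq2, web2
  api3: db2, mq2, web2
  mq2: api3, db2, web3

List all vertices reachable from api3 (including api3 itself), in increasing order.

api3, db2, mq2, web2, web3

Start at api3.
Its neighbours: db2, mq2, web2.
Then their neighbours: web3.
Nothing further is reachable.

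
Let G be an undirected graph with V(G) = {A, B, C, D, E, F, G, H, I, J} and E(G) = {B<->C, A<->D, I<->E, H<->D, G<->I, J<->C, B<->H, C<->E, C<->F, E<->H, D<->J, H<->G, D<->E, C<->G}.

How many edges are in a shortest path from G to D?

Distance 0: G.
Distance 1: C, H, I.
Distance 2: B, D, E, F, J — contains D.

2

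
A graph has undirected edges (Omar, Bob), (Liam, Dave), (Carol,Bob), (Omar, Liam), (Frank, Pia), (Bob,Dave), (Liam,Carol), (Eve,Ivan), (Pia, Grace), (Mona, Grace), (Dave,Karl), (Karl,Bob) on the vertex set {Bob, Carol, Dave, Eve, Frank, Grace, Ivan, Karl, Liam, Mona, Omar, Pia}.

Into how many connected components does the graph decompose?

3

From Bob: component {Bob, Carol, Dave, Karl, Liam, Omar}.
From Eve: component {Eve, Ivan}.
From Frank: component {Frank, Grace, Mona, Pia}.
That's 3 components.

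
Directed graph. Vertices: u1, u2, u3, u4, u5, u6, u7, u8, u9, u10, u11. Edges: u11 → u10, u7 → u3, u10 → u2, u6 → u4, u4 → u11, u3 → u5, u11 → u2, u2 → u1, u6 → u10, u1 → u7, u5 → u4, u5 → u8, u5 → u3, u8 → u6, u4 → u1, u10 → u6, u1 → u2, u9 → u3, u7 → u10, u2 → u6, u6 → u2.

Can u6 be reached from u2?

Explore from u2.
Distance 1: reach u1, u6.
Found u6.

Yes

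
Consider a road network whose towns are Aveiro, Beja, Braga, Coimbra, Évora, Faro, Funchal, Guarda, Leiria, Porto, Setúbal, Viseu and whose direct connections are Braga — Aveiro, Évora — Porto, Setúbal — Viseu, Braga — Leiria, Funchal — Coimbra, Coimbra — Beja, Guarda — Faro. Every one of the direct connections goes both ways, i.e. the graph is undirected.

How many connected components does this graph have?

From Aveiro: component {Aveiro, Braga, Leiria}.
From Beja: component {Beja, Coimbra, Funchal}.
From Évora: component {Évora, Porto}.
From Faro: component {Faro, Guarda}.
From Setúbal: component {Setúbal, Viseu}.
That's 5 components.

5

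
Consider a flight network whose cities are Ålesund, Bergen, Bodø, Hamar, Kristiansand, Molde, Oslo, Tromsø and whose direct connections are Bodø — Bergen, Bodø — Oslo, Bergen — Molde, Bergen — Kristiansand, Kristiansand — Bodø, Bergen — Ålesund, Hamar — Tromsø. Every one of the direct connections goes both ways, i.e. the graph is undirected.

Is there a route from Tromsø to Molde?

Explore from Tromsø.
Distance 1: reach Hamar.
The search is exhausted without reaching Molde; it lies in a different component.

No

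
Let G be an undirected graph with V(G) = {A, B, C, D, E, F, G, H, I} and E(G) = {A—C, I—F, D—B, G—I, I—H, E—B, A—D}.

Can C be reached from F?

No

Explore from F.
Distance 1: reach I.
Distance 2: reach G, H.
The search is exhausted without reaching C; it lies in a different component.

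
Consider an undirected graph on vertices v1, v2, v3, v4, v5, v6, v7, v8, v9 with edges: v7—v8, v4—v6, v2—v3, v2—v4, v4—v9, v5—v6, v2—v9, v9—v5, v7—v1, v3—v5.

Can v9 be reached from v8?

Explore from v8.
Distance 1: reach v7.
Distance 2: reach v1.
The search is exhausted without reaching v9; it lies in a different component.

No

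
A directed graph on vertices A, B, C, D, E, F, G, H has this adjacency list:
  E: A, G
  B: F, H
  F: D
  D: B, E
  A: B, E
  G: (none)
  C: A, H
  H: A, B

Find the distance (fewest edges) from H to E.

2

Distance 0: H.
Distance 1: A, B.
Distance 2: E, F — contains E.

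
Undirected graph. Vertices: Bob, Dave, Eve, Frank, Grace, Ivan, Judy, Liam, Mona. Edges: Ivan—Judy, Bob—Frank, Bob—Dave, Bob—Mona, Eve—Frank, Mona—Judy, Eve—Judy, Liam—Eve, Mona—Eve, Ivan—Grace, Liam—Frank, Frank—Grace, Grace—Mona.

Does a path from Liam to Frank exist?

Yes

Explore from Liam.
Distance 1: reach Eve, Frank.
Found Frank.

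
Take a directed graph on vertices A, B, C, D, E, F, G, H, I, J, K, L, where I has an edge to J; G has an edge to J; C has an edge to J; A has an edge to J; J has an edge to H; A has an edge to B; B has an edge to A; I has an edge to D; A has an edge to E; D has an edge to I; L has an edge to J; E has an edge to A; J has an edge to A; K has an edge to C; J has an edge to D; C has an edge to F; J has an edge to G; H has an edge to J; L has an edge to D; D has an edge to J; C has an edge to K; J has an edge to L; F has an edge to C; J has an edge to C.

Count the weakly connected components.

From A: component {A, B, C, D, E, F, G, H, I, J, K, L}.
That's 1 component.

1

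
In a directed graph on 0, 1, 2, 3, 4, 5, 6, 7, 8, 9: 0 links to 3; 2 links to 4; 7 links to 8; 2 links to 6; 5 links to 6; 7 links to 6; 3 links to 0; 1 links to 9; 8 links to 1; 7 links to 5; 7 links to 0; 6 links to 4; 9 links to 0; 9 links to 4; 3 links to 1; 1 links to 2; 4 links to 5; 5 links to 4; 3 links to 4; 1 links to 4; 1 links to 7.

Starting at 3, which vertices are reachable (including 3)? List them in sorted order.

0, 1, 2, 3, 4, 5, 6, 7, 8, 9

Start at 3.
Its neighbours: 0, 1, 4.
Then their neighbours: 2, 5, 7, 9.
Then next layer: 6, 8.
Every vertex is now reached.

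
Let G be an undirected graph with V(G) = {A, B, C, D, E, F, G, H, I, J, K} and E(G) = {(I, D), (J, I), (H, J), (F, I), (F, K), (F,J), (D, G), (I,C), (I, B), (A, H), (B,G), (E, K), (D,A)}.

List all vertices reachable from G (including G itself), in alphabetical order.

Start at G.
Its neighbours: B, D.
Then their neighbours: A, I.
Then next layer: C, F, H, J.
Then next layer: K.
Then next layer: E.
Every vertex is now reached.

A, B, C, D, E, F, G, H, I, J, K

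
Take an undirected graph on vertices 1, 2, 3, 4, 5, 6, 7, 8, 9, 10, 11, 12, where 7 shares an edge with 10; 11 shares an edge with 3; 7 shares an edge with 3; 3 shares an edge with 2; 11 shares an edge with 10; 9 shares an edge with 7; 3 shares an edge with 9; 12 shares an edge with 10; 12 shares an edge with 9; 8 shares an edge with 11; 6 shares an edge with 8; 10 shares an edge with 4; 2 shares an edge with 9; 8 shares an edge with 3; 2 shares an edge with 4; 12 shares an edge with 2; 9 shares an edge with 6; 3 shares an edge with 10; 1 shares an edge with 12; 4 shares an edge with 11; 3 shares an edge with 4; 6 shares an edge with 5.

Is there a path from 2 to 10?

Explore from 2.
Distance 1: reach 3, 4, 9, 12.
Distance 2: reach 1, 6, 7, 8, 10, 11.
Found 10.

Yes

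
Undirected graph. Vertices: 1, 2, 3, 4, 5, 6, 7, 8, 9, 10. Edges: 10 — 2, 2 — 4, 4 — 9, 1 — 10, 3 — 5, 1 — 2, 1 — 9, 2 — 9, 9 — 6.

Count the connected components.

From 1: component {1, 2, 4, 6, 9, 10}.
From 3: component {3, 5}.
From 7: component {7}.
From 8: component {8}.
That's 4 components.

4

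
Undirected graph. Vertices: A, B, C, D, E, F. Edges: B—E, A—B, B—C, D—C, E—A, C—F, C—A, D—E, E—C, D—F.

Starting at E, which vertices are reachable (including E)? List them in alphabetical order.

A, B, C, D, E, F

Start at E.
Its neighbours: A, B, C, D.
Then their neighbours: F.
Every vertex is now reached.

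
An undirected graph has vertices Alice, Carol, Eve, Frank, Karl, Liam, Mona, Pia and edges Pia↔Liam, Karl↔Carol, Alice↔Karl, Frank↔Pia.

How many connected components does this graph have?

4

From Alice: component {Alice, Carol, Karl}.
From Eve: component {Eve}.
From Frank: component {Frank, Liam, Pia}.
From Mona: component {Mona}.
That's 4 components.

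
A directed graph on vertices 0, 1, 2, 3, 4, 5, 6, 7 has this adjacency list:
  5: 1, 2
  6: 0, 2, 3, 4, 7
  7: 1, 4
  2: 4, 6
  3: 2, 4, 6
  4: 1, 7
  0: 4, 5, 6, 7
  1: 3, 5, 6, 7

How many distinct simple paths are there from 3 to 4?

3→2→4
3→2→6→0→4
3→2→6→0→5→1→7→4
3→2→6→0→7→4
3→2→6→4
3→2→6→7→4
3→4
3→6→0→4
... and 8 more.

16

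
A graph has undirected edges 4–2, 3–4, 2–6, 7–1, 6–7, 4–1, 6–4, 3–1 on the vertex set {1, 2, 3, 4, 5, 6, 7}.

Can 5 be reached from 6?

No

Explore from 6.
Distance 1: reach 2, 4, 7.
Distance 2: reach 1, 3.
The search is exhausted without reaching 5; it lies in a different component.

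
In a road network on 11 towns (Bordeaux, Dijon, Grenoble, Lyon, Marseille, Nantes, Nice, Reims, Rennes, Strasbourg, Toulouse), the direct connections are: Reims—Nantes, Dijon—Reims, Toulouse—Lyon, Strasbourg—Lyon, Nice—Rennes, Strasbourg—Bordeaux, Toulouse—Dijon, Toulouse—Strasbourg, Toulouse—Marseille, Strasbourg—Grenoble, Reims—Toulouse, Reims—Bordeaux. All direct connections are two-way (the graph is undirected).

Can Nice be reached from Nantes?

Explore from Nantes.
Distance 1: reach Reims.
Distance 2: reach Bordeaux, Dijon, Toulouse.
Distance 3: reach Lyon, Marseille, Strasbourg.
Distance 4: reach Grenoble.
The search is exhausted without reaching Nice; it lies in a different component.

No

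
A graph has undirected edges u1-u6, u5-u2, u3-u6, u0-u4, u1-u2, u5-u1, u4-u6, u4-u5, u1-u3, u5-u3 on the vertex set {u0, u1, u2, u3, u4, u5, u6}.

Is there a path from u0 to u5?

Explore from u0.
Distance 1: reach u4.
Distance 2: reach u5, u6.
Found u5.

Yes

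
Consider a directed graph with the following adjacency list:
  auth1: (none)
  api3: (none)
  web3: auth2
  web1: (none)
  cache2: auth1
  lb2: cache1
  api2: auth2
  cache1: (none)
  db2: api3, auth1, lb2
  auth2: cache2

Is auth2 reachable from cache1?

No

cache1 has no outgoing edges, so nothing is reachable from it.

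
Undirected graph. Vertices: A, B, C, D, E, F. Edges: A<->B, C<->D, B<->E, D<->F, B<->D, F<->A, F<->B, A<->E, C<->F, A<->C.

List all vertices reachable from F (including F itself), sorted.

Start at F.
Its neighbours: A, B, C, D.
Then their neighbours: E.
Every vertex is now reached.

A, B, C, D, E, F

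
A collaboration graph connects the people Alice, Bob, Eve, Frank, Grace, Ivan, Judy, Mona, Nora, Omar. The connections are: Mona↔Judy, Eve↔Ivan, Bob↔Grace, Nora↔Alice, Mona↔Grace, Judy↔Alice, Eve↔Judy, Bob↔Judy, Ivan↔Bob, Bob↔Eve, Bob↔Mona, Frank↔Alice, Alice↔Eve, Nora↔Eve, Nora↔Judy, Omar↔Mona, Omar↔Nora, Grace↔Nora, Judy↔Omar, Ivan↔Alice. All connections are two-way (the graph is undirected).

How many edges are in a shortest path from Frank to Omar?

Distance 0: Frank.
Distance 1: Alice.
Distance 2: Eve, Ivan, Judy, Nora.
Distance 3: Bob, Grace, Mona, Omar — contains Omar.

3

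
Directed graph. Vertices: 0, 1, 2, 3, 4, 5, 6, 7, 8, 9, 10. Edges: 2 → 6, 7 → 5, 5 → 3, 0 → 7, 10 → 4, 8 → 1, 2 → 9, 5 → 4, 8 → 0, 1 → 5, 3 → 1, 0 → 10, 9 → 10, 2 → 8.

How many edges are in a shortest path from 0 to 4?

2

Distance 0: 0.
Distance 1: 7, 10.
Distance 2: 4, 5 — contains 4.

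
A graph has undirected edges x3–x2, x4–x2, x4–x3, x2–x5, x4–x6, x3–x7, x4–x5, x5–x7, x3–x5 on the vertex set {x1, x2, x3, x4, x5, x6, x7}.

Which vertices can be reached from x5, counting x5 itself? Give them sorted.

Start at x5.
Its neighbours: x2, x3, x4, x7.
Then their neighbours: x6.
Nothing further is reachable.

x2, x3, x4, x5, x6, x7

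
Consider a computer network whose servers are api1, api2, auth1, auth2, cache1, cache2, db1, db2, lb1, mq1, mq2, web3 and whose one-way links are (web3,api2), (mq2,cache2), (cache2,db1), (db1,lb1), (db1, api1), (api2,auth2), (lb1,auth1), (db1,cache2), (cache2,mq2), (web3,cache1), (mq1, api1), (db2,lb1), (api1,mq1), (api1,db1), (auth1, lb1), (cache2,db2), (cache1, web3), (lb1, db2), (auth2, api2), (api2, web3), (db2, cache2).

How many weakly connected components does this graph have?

2

From api1: component {api1, auth1, cache2, db1, db2, lb1, mq1, mq2}.
From api2: component {api2, auth2, cache1, web3}.
That's 2 components.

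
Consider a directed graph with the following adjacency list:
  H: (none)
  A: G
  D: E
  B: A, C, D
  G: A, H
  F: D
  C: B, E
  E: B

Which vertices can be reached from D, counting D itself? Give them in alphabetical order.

Start at D.
Its neighbours: E.
Then their neighbours: B.
Then next layer: A, C.
Then next layer: G.
Then next layer: H.
Nothing further is reachable.

A, B, C, D, E, G, H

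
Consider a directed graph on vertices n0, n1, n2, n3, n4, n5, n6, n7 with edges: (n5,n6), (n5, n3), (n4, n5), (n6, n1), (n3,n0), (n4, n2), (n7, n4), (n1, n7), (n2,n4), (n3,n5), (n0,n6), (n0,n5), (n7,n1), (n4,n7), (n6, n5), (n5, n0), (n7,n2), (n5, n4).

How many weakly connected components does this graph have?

From n0: component {n0, n1, n2, n3, n4, n5, n6, n7}.
That's 1 component.

1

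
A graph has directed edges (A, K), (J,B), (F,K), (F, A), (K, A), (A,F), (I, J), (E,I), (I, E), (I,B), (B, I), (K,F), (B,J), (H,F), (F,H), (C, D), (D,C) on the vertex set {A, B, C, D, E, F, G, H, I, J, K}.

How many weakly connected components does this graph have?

4

From A: component {A, F, H, K}.
From B: component {B, E, I, J}.
From C: component {C, D}.
From G: component {G}.
That's 4 components.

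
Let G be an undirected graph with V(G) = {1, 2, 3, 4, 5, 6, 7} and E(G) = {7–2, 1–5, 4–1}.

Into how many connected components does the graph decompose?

From 1: component {1, 4, 5}.
From 2: component {2, 7}.
From 3: component {3}.
From 6: component {6}.
That's 4 components.

4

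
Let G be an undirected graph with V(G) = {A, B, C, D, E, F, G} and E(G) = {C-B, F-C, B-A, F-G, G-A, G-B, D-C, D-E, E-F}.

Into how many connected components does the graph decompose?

1

From A: component {A, B, C, D, E, F, G}.
That's 1 component.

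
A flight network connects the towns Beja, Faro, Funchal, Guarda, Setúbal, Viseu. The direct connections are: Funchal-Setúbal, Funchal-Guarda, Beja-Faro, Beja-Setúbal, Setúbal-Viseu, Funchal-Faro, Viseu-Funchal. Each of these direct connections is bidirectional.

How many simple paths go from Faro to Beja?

Faro–Beja
Faro–Funchal–Setúbal–Beja
Faro–Funchal–Viseu–Setúbal–Beja

3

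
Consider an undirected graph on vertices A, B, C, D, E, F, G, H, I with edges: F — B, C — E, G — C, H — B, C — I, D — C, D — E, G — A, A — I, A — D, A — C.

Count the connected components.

From A: component {A, C, D, E, G, I}.
From B: component {B, F, H}.
That's 2 components.

2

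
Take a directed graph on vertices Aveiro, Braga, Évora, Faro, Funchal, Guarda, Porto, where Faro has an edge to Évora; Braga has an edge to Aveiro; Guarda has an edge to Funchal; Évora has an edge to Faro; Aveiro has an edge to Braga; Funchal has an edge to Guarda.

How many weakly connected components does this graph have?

From Aveiro: component {Aveiro, Braga}.
From Évora: component {Évora, Faro}.
From Funchal: component {Funchal, Guarda}.
From Porto: component {Porto}.
That's 4 components.

4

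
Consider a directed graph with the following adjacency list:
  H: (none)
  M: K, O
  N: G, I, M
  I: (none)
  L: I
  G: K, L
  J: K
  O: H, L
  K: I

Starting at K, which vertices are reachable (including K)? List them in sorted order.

Start at K.
Its neighbours: I.
Nothing further is reachable.

I, K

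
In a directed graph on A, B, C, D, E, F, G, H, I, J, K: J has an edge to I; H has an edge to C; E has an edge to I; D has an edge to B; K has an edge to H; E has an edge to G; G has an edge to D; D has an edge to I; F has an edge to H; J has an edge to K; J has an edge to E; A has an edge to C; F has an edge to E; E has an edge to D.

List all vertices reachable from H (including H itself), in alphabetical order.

C, H

Start at H.
Its neighbours: C.
Nothing further is reachable.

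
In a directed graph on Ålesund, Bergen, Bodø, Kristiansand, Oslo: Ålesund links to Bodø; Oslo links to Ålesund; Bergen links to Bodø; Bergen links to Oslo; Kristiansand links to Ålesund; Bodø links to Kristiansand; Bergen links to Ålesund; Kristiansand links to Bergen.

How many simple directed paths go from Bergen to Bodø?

3

Bergen→Ålesund→Bodø
Bergen→Bodø
Bergen→Oslo→Ålesund→Bodø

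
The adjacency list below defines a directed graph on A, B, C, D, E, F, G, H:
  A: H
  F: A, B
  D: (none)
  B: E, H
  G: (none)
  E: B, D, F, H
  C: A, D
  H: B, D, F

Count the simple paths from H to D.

3

H→B→E→D
H→D
H→F→B→E→D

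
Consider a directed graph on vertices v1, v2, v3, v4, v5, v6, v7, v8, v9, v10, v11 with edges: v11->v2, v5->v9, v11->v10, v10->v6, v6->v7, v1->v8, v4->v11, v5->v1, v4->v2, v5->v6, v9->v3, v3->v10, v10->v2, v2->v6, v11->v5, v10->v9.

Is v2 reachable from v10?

Yes

Explore from v10.
Distance 1: reach v2, v6, v9.
Found v2.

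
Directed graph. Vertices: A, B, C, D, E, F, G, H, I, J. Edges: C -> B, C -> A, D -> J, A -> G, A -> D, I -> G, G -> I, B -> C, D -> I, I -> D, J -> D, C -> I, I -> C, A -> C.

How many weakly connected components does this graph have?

4

From A: component {A, B, C, D, G, I, J}.
From E: component {E}.
From F: component {F}.
From H: component {H}.
That's 4 components.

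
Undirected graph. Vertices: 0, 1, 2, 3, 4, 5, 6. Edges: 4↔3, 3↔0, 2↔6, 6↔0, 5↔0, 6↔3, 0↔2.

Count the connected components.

2

From 0: component {0, 2, 3, 4, 5, 6}.
From 1: component {1}.
That's 2 components.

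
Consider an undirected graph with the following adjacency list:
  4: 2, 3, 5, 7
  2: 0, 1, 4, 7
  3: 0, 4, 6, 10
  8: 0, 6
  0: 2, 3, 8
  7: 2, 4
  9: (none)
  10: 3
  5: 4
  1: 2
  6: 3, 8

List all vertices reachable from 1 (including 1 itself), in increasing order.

0, 1, 2, 3, 4, 5, 6, 7, 8, 10

Start at 1.
Its neighbours: 2.
Then their neighbours: 0, 4, 7.
Then next layer: 3, 5, 8.
Then next layer: 6, 10.
Nothing further is reachable.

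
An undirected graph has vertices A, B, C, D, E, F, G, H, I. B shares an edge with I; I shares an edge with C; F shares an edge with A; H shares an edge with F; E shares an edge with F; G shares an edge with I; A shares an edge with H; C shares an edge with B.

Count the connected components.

From A: component {A, E, F, H}.
From B: component {B, C, G, I}.
From D: component {D}.
That's 3 components.

3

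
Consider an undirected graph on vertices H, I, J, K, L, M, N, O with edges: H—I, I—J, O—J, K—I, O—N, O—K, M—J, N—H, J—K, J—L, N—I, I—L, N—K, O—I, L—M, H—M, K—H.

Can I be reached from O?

Explore from O.
Distance 1: reach I, J, K, N.
Found I.

Yes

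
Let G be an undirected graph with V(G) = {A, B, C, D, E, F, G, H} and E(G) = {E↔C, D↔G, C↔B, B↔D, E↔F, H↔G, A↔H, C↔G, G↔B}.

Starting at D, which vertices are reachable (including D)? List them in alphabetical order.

A, B, C, D, E, F, G, H

Start at D.
Its neighbours: B, G.
Then their neighbours: C, H.
Then next layer: A, E.
Then next layer: F.
Every vertex is now reached.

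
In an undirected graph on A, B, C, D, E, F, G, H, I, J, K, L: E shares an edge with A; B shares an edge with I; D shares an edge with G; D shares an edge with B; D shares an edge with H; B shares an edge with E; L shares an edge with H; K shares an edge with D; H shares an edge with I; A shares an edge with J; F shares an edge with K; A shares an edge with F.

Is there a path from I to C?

Explore from I.
Distance 1: reach B, H.
Distance 2: reach D, E, L.
Distance 3: reach A, G, K.
Distance 4: reach F, J.
The search is exhausted without reaching C; it lies in a different component.

No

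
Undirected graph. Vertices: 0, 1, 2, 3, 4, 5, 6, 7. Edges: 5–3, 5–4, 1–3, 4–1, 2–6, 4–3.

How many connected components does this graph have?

4

From 0: component {0}.
From 1: component {1, 3, 4, 5}.
From 2: component {2, 6}.
From 7: component {7}.
That's 4 components.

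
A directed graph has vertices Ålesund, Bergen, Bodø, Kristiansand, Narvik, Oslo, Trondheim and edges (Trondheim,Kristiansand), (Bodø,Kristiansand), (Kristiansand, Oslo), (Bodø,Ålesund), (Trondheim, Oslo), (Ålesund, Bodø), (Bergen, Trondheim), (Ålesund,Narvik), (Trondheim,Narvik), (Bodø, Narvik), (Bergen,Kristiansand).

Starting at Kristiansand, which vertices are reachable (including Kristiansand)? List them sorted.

Start at Kristiansand.
Its neighbours: Oslo.
Nothing further is reachable.

Kristiansand, Oslo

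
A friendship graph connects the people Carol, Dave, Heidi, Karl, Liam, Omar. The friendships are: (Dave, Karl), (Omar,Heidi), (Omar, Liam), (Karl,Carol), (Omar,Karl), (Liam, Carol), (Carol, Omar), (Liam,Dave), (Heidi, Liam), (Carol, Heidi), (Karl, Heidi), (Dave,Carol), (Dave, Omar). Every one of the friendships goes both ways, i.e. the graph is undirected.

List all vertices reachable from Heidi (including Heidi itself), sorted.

Carol, Dave, Heidi, Karl, Liam, Omar

Start at Heidi.
Its neighbours: Carol, Karl, Liam, Omar.
Then their neighbours: Dave.
Every vertex is now reached.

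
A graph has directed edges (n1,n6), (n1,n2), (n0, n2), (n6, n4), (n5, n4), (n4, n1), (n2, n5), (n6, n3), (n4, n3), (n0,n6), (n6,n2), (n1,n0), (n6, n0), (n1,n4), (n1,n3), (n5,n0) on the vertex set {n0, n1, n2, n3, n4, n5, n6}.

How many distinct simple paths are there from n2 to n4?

2

n2→n5→n0→n6→n4
n2→n5→n4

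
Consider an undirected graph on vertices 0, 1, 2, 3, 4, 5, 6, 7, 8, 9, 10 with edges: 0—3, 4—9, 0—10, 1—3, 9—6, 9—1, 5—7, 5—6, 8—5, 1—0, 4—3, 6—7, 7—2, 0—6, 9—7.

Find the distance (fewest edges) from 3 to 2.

4

Distance 0: 3.
Distance 1: 0, 1, 4.
Distance 2: 6, 9, 10.
Distance 3: 5, 7.
Distance 4: 2, 8 — contains 2.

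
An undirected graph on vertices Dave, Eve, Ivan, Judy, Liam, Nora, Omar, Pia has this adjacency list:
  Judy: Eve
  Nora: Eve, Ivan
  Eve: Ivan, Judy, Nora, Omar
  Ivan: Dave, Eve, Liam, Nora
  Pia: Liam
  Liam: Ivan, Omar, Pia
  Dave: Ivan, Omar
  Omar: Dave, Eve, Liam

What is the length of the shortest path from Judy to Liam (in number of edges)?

3

Distance 0: Judy.
Distance 1: Eve.
Distance 2: Ivan, Nora, Omar.
Distance 3: Dave, Liam — contains Liam.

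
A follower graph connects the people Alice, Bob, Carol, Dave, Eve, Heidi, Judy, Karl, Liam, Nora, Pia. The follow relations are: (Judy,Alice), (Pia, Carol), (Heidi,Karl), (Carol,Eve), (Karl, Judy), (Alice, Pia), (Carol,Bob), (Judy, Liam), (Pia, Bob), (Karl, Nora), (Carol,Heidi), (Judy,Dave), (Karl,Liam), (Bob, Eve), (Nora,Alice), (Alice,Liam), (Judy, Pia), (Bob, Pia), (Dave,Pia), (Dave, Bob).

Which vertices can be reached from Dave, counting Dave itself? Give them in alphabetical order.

Alice, Bob, Carol, Dave, Eve, Heidi, Judy, Karl, Liam, Nora, Pia

Start at Dave.
Its neighbours: Bob, Pia.
Then their neighbours: Carol, Eve.
Then next layer: Heidi.
Then next layer: Karl.
Then next layer: Judy, Liam, Nora.
Then next layer: Alice.
Every vertex is now reached.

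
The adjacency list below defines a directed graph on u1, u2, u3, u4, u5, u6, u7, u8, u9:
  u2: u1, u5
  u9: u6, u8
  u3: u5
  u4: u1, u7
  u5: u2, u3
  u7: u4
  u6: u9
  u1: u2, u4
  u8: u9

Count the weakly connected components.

2

From u1: component {u1, u2, u3, u4, u5, u7}.
From u6: component {u6, u8, u9}.
That's 2 components.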